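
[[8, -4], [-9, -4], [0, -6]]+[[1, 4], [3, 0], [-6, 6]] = [[9, 0], [-6, -4], [-6, 0]]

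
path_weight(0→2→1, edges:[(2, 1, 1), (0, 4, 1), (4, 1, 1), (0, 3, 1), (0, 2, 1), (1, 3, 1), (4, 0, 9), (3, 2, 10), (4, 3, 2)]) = w(0→2)=1 + w(2→1)=1
= 2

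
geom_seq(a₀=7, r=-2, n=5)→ [7, -14, 28, -56, 112]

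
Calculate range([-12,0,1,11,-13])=24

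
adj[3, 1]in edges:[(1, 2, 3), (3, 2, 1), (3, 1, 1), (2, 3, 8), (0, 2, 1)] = 1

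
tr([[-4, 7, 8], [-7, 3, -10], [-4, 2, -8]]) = diagonal: (-4) + 3 + (-8)
= -9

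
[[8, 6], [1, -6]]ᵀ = [[8, 1], [6, -6]]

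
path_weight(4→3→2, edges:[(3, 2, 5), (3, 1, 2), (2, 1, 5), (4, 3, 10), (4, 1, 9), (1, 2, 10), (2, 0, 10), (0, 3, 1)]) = 15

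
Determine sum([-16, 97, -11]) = 70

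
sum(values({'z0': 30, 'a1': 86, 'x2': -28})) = 88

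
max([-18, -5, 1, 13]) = 13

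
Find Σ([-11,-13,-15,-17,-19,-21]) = -96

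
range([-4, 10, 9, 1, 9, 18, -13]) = 31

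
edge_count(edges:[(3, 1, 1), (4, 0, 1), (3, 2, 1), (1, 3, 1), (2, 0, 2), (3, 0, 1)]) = 6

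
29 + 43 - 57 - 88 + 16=-57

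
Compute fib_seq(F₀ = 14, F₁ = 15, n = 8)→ F_2 = F_1 + F_0 = 29
F_3 = F_2 + F_1 = 44
F_4 = F_3 + F_2 = 73
...
= [14, 15, 29, 44, 73, 117, 190, 307]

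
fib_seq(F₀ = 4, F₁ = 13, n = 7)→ [4, 13, 17, 30, 47, 77, 124]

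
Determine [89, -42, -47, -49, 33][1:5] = [-42, -47, -49, 33]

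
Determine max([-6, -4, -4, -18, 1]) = 1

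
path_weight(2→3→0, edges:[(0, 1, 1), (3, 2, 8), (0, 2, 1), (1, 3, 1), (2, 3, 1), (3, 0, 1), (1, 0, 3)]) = 2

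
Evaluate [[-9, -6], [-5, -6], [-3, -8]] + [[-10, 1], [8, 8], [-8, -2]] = [[-19, -5], [3, 2], [-11, -10]]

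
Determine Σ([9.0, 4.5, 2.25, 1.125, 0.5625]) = 9.0 + 4.5 + 2.25 + 1.125 + 0.5625
= 17.4375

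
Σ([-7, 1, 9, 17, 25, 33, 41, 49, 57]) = 225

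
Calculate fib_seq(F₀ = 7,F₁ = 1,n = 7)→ [7, 1, 8, 9, 17, 26, 43]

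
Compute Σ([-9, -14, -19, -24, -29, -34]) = (-9) + (-14) + (-19) + (-24) + (-29) + (-34)
= -129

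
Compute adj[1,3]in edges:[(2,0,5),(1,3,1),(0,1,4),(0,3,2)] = 1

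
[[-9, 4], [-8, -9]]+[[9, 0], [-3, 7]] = [[0, 4], [-11, -2]]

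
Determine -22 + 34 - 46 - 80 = -114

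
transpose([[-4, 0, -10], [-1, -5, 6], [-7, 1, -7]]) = [[-4, -1, -7], [0, -5, 1], [-10, 6, -7]]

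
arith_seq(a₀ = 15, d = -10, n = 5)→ [15, 5, -5, -15, -25]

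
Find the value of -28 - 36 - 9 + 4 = -69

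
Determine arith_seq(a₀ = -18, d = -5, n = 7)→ a_0 = -18 + 0*-5 = -18
a_1 = -18 + 1*-5 = -23
a_2 = -18 + 2*-5 = -28
...
= [-18, -23, -28, -33, -38, -43, -48]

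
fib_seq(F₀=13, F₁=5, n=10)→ [13, 5, 18, 23, 41, 64, 105, 169, 274, 443]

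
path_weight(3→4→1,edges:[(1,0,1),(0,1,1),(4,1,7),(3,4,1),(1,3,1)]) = w(3→4)=1 + w(4→1)=7
= 8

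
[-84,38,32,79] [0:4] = [-84, 38, 32, 79]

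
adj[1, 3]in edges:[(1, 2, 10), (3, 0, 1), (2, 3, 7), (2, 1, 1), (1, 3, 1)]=1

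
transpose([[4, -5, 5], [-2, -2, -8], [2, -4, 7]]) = [[4, -2, 2], [-5, -2, -4], [5, -8, 7]]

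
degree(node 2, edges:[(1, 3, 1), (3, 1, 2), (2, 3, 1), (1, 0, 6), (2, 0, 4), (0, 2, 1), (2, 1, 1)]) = 4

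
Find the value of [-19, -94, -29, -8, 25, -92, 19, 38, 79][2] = -29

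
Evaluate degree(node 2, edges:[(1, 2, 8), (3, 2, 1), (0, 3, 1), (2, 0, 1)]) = incident: (1,2), (3,2), (2,0)
= 3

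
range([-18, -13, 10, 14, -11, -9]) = 32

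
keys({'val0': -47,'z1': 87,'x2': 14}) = ['val0', 'z1', 'x2']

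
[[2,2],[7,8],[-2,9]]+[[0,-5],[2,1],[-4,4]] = [[2, -3], [9, 9], [-6, 13]]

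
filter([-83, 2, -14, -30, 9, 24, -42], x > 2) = keep x where x > 2: -83✗, 2✗, -14✗, -30✗, 9✓, 24✓, -42✗
= [9, 24]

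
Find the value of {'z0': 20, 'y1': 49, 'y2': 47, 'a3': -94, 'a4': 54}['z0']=20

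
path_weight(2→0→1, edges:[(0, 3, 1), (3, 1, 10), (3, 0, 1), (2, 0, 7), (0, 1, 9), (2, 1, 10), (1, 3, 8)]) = 16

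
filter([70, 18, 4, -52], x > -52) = keep x where x > -52: 70✓, 18✓, 4✓, -52✗
= [70, 18, 4]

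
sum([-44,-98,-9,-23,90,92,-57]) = (-44) + (-98) + (-9) + (-23) + 90 + 92 + (-57)
= -49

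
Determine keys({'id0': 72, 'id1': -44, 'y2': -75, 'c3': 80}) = ['id0', 'id1', 'y2', 'c3']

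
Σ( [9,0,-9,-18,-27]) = 9 + 0 + (-9) + (-18) + (-27)
= -45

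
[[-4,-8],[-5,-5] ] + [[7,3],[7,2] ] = [[3, -5], [2, -3]]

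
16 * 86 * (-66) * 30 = -2724480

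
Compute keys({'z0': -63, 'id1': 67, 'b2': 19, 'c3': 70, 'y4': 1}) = ['z0', 'id1', 'b2', 'c3', 'y4']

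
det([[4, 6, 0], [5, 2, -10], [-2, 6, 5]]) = 250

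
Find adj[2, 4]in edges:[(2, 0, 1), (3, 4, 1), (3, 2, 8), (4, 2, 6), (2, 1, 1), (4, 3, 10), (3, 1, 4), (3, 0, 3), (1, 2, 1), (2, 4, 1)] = 1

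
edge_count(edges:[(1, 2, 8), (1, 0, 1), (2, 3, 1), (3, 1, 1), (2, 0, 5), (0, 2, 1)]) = 6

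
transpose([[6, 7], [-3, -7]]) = [[6, -3], [7, -7]]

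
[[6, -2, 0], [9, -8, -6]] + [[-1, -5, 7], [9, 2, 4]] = [[5, -7, 7], [18, -6, -2]]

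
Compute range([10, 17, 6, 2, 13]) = 15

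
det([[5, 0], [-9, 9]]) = (5)*(9) - (0)*(-9)
= 45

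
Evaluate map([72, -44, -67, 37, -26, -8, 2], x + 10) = [82, -34, -57, 47, -16, 2, 12]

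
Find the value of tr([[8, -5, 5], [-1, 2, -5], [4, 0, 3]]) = 13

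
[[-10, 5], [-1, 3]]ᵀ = [[-10, -1], [5, 3]]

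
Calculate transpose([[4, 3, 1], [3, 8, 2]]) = [[4, 3], [3, 8], [1, 2]]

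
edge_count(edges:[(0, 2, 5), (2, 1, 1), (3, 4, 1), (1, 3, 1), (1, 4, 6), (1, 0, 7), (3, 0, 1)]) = 7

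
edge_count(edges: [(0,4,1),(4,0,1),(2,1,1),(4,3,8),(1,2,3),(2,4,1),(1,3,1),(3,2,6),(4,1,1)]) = 9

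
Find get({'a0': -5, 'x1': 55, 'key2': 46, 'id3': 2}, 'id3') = 2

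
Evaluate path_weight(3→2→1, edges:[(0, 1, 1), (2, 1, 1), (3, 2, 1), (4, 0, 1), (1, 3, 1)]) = w(3→2)=1 + w(2→1)=1
= 2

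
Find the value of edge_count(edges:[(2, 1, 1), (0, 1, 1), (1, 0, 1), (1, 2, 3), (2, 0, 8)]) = 5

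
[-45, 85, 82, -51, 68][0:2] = [-45, 85]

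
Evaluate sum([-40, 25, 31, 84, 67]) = (-40) + 25 + 31 + 84 + 67
= 167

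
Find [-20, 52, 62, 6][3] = 6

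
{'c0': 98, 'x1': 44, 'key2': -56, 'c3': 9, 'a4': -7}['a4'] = -7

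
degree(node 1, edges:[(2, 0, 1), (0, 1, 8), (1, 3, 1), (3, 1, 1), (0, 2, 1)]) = 3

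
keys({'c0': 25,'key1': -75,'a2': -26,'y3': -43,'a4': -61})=['c0', 'key1', 'a2', 'y3', 'a4']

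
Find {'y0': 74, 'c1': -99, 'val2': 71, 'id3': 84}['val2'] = 71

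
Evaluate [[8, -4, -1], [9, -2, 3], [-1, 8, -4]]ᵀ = [[8, 9, -1], [-4, -2, 8], [-1, 3, -4]]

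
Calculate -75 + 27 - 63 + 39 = -72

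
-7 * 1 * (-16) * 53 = 5936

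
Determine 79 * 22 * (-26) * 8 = -361504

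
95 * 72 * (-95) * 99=-64330200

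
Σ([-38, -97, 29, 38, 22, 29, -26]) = (-38) + (-97) + 29 + 38 + 22 + 29 + (-26)
= -43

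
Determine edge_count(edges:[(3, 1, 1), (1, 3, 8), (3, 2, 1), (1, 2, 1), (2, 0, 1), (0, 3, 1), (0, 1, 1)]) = 7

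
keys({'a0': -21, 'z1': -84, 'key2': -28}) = ['a0', 'z1', 'key2']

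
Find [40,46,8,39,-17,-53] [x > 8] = keep x where x > 8: 40✓, 46✓, 8✗, 39✓, -17✗, -53✗
= [40, 46, 39]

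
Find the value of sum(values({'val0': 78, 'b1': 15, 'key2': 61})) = 78 + 15 + 61
= 154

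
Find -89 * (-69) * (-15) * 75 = -6908625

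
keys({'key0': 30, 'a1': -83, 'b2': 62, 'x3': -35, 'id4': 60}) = ['key0', 'a1', 'b2', 'x3', 'id4']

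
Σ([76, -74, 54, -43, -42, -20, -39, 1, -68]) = -155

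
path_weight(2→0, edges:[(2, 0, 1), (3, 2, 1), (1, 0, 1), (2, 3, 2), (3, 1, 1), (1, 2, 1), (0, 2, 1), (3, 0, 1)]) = 1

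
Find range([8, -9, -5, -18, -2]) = 26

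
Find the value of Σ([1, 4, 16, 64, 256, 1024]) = 1 + 4 + 16 + 64 + 256 + 1024
= 1365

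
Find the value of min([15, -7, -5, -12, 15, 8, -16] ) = -16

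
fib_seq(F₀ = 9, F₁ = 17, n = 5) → F_2 = F_1 + F_0 = 26
F_3 = F_2 + F_1 = 43
F_4 = F_3 + F_2 = 69
= [9, 17, 26, 43, 69]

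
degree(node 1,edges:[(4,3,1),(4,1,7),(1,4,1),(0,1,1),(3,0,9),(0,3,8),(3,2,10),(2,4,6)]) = 3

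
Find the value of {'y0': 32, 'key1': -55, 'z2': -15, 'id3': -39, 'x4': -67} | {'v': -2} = {'y0': 32, 'key1': -55, 'z2': -15, 'id3': -39, 'x4': -67, 'v': -2}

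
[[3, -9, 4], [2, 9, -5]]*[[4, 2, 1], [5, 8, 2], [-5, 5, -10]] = C[0][0] = (3)*(4) + (-9)*(5) + (4)*(-5) = -53
C[0][1] = (3)*(2) + (-9)*(8) + (4)*(5) = -46
C[0][2] = (3)*(1) + (-9)*(2) + (4)*(-10) = -55
C[1][0] = (2)*(4) + (9)*(5) + (-5)*(-5) = 78
C[1][1] = (2)*(2) + (9)*(8) + (-5)*(5) = 51
C[1][2] = (2)*(1) + (9)*(2) + (-5)*(-10) = 70
= [[-53, -46, -55], [78, 51, 70]]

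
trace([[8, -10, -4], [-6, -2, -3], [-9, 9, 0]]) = 6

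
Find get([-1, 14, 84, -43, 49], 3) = -43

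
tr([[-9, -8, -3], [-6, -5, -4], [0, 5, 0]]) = diagonal: (-9) + (-5) + 0
= -14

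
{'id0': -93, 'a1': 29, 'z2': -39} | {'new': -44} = {'id0': -93, 'a1': 29, 'z2': -39, 'new': -44}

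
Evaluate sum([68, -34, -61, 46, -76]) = 68 + (-34) + (-61) + 46 + (-76)
= -57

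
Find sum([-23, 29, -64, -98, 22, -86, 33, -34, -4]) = -225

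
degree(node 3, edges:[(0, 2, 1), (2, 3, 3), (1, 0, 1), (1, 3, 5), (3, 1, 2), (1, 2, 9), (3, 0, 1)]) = incident: (2,3), (1,3), (3,1), (3,0)
= 4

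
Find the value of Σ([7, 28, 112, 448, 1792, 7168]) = 7 + 28 + 112 + 448 + 1792 + 7168
= 9555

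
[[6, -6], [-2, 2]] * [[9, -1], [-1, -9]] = C[0][0] = (6)*(9) + (-6)*(-1) = 60
C[0][1] = (6)*(-1) + (-6)*(-9) = 48
C[1][0] = (-2)*(9) + (2)*(-1) = -20
C[1][1] = (-2)*(-1) + (2)*(-9) = -16
= [[60, 48], [-20, -16]]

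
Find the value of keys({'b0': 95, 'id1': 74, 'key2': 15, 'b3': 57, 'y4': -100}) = ['b0', 'id1', 'key2', 'b3', 'y4']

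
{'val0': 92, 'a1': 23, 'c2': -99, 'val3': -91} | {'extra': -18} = {'val0': 92, 'a1': 23, 'c2': -99, 'val3': -91, 'extra': -18}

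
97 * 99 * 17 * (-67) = -10937817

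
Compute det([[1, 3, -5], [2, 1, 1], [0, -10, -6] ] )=(1)*(1)*det([[1, 1], [-10, -6]]) + (-1)*(3)*det([[2, 1], [0, -6]]) + (1)*(-5)*det([[2, 1], [0, -10]])
= 4 + 36 + 100
= 140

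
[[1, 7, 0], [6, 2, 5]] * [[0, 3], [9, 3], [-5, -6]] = C[0][0] = (1)*(0) + (7)*(9) + (0)*(-5) = 63
C[0][1] = (1)*(3) + (7)*(3) + (0)*(-6) = 24
C[1][0] = (6)*(0) + (2)*(9) + (5)*(-5) = -7
C[1][1] = (6)*(3) + (2)*(3) + (5)*(-6) = -6
= [[63, 24], [-7, -6]]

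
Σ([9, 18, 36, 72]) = 135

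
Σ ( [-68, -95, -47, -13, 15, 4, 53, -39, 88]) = (-68) + (-95) + (-47) + (-13) + 15 + 4 + 53 + (-39) + 88
= -102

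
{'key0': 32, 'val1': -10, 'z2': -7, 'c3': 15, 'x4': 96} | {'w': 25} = {'key0': 32, 'val1': -10, 'z2': -7, 'c3': 15, 'x4': 96, 'w': 25}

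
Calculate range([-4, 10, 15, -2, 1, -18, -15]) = 33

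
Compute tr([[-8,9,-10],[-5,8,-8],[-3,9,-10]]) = -10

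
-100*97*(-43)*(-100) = -41710000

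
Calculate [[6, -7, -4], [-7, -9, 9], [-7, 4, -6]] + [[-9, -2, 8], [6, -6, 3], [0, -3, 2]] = [[-3, -9, 4], [-1, -15, 12], [-7, 1, -4]]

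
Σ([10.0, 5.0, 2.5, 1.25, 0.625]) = 10.0 + 5.0 + 2.5 + 1.25 + 0.625
= 19.375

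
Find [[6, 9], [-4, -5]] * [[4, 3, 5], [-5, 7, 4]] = [[-21, 81, 66], [9, -47, -40]]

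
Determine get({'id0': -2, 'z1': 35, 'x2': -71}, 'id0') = -2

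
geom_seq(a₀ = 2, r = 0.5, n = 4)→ [2.0, 1.0, 0.5, 0.25]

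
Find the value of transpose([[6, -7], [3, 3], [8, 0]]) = [[6, 3, 8], [-7, 3, 0]]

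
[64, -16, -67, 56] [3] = 56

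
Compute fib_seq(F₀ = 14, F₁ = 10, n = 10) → [14, 10, 24, 34, 58, 92, 150, 242, 392, 634]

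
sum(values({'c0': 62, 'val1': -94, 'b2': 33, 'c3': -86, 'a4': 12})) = -73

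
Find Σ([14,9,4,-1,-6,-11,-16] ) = -7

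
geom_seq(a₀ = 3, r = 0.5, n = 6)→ a_0 = 3*0.5^0 = 3.0
a_1 = 3*0.5^1 = 1.5
a_2 = 3*0.5^2 = 0.75
...
= [3.0, 1.5, 0.75, 0.375, 0.1875, 0.09375]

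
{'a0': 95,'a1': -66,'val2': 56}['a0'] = 95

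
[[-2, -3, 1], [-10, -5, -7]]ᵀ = [[-2, -10], [-3, -5], [1, -7]]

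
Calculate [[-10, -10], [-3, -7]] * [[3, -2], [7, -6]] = C[0][0] = (-10)*(3) + (-10)*(7) = -100
C[0][1] = (-10)*(-2) + (-10)*(-6) = 80
C[1][0] = (-3)*(3) + (-7)*(7) = -58
C[1][1] = (-3)*(-2) + (-7)*(-6) = 48
= [[-100, 80], [-58, 48]]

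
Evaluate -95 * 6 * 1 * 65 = -37050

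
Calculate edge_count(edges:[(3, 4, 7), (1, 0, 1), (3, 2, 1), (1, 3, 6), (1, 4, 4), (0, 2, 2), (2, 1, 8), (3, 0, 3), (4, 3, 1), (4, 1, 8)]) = 10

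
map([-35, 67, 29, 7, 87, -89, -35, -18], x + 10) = -35+10=-25, 67+10=77, 29+10=39, 7+10=17, 87+10=97, -89+10=-79, -35+10=-25, -18+10=-8
= [-25, 77, 39, 17, 97, -79, -25, -8]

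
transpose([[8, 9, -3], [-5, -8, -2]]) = [[8, -5], [9, -8], [-3, -2]]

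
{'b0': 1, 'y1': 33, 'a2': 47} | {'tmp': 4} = {'b0': 1, 'y1': 33, 'a2': 47, 'tmp': 4}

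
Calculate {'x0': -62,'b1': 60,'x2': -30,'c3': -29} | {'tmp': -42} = {'x0': -62, 'b1': 60, 'x2': -30, 'c3': -29, 'tmp': -42}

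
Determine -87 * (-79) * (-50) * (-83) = 28522950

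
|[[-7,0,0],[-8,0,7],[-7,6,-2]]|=294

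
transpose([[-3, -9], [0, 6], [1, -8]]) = [[-3, 0, 1], [-9, 6, -8]]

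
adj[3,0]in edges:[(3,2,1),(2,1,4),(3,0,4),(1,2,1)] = 4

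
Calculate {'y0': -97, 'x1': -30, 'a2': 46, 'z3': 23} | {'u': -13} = {'y0': -97, 'x1': -30, 'a2': 46, 'z3': 23, 'u': -13}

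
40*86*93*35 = 11197200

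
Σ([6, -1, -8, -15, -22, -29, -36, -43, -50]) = 6 + (-1) + (-8) + (-15) + (-22) + (-29) + (-36) + (-43) + (-50)
= -198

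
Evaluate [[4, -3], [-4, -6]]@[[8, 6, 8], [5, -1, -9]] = [[17, 27, 59], [-62, -18, 22]]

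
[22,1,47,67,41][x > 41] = keep x where x > 41: 22✗, 1✗, 47✓, 67✓, 41✗
= [47, 67]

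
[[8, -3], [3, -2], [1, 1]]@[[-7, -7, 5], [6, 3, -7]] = [[-74, -65, 61], [-33, -27, 29], [-1, -4, -2]]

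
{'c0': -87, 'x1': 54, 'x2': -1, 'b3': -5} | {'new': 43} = {'c0': -87, 'x1': 54, 'x2': -1, 'b3': -5, 'new': 43}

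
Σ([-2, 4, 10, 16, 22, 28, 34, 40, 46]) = 198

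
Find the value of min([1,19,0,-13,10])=-13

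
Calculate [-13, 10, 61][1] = 10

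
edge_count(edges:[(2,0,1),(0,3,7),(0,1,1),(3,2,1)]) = 4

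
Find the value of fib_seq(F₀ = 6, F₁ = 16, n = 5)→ F_2 = F_1 + F_0 = 22
F_3 = F_2 + F_1 = 38
F_4 = F_3 + F_2 = 60
= [6, 16, 22, 38, 60]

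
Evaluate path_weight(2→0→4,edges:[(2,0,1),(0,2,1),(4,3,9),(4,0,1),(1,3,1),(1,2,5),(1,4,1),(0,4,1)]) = w(2→0)=1 + w(0→4)=1
= 2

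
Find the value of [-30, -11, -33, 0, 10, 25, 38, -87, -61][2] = -33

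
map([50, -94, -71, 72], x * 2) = 50*2=100, -94*2=-188, -71*2=-142, 72*2=144
= [100, -188, -142, 144]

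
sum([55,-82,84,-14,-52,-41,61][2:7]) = 38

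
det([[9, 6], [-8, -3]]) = (9)*(-3) - (6)*(-8)
= 21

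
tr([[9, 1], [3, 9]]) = 18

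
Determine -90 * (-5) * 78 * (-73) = -2562300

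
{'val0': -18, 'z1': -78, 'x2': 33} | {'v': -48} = {'val0': -18, 'z1': -78, 'x2': 33, 'v': -48}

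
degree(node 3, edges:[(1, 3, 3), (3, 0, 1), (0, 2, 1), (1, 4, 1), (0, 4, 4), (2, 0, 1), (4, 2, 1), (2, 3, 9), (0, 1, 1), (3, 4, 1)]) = incident: (1,3), (3,0), (2,3), (3,4)
= 4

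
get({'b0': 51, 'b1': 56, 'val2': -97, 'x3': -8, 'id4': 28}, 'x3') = -8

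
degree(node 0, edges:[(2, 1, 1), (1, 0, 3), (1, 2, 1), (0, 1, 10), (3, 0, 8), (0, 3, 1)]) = incident: (1,0), (0,1), (3,0), (0,3)
= 4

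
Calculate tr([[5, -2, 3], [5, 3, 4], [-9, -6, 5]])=13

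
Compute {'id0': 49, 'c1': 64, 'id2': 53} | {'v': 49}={'id0': 49, 'c1': 64, 'id2': 53, 'v': 49}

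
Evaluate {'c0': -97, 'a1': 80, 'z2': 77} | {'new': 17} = {'c0': -97, 'a1': 80, 'z2': 77, 'new': 17}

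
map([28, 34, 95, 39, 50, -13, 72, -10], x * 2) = 28*2=56, 34*2=68, 95*2=190, 39*2=78, 50*2=100, -13*2=-26, 72*2=144, -10*2=-20
= [56, 68, 190, 78, 100, -26, 144, -20]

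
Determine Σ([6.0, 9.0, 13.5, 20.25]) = 48.75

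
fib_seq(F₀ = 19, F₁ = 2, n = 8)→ [19, 2, 21, 23, 44, 67, 111, 178]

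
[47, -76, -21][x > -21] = [47]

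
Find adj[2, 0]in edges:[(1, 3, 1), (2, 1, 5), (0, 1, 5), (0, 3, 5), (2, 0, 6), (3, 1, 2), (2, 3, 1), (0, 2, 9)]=6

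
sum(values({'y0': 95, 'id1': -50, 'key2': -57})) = 95 + (-50) + (-57)
= -12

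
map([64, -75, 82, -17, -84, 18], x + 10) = 64+10=74, -75+10=-65, 82+10=92, -17+10=-7, -84+10=-74, 18+10=28
= [74, -65, 92, -7, -74, 28]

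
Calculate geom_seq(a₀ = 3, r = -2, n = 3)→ a_0 = 3*(-2)^0 = 3
a_1 = 3*(-2)^1 = -6
a_2 = 3*(-2)^2 = 12
= [3, -6, 12]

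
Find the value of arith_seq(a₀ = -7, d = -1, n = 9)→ [-7, -8, -9, -10, -11, -12, -13, -14, -15]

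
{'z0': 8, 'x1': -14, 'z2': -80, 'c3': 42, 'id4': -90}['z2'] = -80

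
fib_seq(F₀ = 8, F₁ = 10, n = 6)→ F_2 = F_1 + F_0 = 18
F_3 = F_2 + F_1 = 28
F_4 = F_3 + F_2 = 46
...
= [8, 10, 18, 28, 46, 74]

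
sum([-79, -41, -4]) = (-79) + (-41) + (-4)
= -124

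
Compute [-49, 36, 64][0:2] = [-49, 36]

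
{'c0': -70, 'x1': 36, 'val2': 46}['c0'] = -70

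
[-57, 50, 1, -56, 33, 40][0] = -57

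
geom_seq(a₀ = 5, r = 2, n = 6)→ [5, 10, 20, 40, 80, 160]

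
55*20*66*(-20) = -1452000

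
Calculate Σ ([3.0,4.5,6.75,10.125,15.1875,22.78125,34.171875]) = 3.0 + 4.5 + 6.75 + 10.125 + 15.1875 + 22.78125 + 34.171875
= 96.515625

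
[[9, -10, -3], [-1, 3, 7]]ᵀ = [[9, -1], [-10, 3], [-3, 7]]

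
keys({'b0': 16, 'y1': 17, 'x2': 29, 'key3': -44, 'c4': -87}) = ['b0', 'y1', 'x2', 'key3', 'c4']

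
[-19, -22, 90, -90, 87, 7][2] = 90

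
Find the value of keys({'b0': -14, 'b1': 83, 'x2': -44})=['b0', 'b1', 'x2']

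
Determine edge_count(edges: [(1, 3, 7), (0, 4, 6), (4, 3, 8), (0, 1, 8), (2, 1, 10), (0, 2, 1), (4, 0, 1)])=7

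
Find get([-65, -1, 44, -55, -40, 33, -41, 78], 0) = -65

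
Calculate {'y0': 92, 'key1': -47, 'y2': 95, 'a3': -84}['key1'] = -47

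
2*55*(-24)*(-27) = 71280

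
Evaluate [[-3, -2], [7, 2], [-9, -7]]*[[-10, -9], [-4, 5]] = C[0][0] = (-3)*(-10) + (-2)*(-4) = 38
C[0][1] = (-3)*(-9) + (-2)*(5) = 17
C[1][0] = (7)*(-10) + (2)*(-4) = -78
C[1][1] = (7)*(-9) + (2)*(5) = -53
C[2][0] = (-9)*(-10) + (-7)*(-4) = 118
C[2][1] = (-9)*(-9) + (-7)*(5) = 46
= [[38, 17], [-78, -53], [118, 46]]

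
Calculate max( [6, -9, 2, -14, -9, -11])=6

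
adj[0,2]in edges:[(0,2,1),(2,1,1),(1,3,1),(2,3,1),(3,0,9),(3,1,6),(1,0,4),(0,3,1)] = 1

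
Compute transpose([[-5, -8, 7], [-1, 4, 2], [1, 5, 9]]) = [[-5, -1, 1], [-8, 4, 5], [7, 2, 9]]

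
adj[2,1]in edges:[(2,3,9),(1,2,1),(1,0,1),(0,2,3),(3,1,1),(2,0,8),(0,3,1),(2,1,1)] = 1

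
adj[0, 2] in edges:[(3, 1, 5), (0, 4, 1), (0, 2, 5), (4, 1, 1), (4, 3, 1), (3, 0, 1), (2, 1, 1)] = 5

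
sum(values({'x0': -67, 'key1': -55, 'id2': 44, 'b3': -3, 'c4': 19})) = -62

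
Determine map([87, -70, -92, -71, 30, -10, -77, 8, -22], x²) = (87)²=7569, (-70)²=4900, (-92)²=8464, (-71)²=5041, (30)²=900, (-10)²=100, (-77)²=5929, (8)²=64, (-22)²=484
= [7569, 4900, 8464, 5041, 900, 100, 5929, 64, 484]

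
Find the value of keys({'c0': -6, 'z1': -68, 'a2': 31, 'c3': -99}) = ['c0', 'z1', 'a2', 'c3']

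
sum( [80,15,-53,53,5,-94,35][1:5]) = 20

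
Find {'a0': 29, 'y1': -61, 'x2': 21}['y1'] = -61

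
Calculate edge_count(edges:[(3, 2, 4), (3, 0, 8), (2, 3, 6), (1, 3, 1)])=4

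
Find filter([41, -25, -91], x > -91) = [41, -25]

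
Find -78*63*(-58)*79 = 22515948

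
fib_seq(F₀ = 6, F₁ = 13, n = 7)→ [6, 13, 19, 32, 51, 83, 134]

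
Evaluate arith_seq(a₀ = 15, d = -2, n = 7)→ [15, 13, 11, 9, 7, 5, 3]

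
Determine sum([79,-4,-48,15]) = 79 + (-4) + (-48) + 15
= 42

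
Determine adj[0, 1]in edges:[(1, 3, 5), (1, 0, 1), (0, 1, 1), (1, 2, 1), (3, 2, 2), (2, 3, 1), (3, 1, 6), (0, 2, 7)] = 1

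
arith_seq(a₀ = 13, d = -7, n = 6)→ a_0 = 13 + 0*-7 = 13
a_1 = 13 + 1*-7 = 6
a_2 = 13 + 2*-7 = -1
...
= [13, 6, -1, -8, -15, -22]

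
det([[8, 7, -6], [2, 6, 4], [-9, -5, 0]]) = -356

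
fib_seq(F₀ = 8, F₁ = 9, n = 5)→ [8, 9, 17, 26, 43]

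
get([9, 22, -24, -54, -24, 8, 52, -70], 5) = 8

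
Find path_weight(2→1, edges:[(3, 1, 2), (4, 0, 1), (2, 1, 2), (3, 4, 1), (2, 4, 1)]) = w(2→1)=2
= 2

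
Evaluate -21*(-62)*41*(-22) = -1174404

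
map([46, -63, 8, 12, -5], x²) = [2116, 3969, 64, 144, 25]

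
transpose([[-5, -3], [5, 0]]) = [[-5, 5], [-3, 0]]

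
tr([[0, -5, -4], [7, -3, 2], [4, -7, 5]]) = 2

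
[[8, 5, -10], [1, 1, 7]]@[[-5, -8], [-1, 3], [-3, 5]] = [[-15, -99], [-27, 30]]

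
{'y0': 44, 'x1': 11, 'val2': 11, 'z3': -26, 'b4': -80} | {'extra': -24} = {'y0': 44, 'x1': 11, 'val2': 11, 'z3': -26, 'b4': -80, 'extra': -24}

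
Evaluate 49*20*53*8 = 415520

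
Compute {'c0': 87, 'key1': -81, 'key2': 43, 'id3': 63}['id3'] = 63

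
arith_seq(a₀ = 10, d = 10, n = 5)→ a_0 = 10 + 0*10 = 10
a_1 = 10 + 1*10 = 20
a_2 = 10 + 2*10 = 30
...
= [10, 20, 30, 40, 50]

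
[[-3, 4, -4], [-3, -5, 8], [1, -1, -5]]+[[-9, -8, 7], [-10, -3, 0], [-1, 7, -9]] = [[-12, -4, 3], [-13, -8, 8], [0, 6, -14]]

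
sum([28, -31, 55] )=28 + (-31) + 55
= 52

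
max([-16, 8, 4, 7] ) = 8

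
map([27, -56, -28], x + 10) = [37, -46, -18]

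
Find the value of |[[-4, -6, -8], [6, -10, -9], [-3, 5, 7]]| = 190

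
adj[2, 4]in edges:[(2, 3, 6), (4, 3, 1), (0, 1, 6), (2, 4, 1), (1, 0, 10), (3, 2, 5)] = 1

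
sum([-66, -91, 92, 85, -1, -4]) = (-66) + (-91) + 92 + 85 + (-1) + (-4)
= 15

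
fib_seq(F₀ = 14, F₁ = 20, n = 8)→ F_2 = F_1 + F_0 = 34
F_3 = F_2 + F_1 = 54
F_4 = F_3 + F_2 = 88
...
= [14, 20, 34, 54, 88, 142, 230, 372]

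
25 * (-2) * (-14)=700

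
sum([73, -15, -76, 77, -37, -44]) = -22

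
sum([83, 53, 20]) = 83 + 53 + 20
= 156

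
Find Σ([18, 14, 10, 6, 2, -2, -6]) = 42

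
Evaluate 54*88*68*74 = 23912064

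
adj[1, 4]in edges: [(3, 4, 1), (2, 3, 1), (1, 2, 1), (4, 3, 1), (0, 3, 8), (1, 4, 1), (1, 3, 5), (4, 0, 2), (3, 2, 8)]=1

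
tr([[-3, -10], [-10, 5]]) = diagonal: (-3) + 5
= 2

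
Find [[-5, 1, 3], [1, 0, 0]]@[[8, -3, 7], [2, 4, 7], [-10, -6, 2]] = C[0][0] = (-5)*(8) + (1)*(2) + (3)*(-10) = -68
C[0][1] = (-5)*(-3) + (1)*(4) + (3)*(-6) = 1
C[0][2] = (-5)*(7) + (1)*(7) + (3)*(2) = -22
C[1][0] = (1)*(8) + (0)*(2) + (0)*(-10) = 8
C[1][1] = (1)*(-3) + (0)*(4) + (0)*(-6) = -3
C[1][2] = (1)*(7) + (0)*(7) + (0)*(2) = 7
= [[-68, 1, -22], [8, -3, 7]]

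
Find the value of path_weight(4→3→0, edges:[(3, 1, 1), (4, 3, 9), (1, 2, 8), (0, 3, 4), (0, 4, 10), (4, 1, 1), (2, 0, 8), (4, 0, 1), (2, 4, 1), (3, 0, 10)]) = 19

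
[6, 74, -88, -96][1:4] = [74, -88, -96]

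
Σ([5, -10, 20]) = 15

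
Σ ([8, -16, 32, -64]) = 8 + -16 + 32 + -64
= -40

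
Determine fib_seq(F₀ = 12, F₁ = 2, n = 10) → [12, 2, 14, 16, 30, 46, 76, 122, 198, 320]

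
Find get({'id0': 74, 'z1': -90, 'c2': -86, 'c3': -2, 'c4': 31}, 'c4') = 31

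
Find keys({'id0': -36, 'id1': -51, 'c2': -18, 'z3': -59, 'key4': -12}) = ['id0', 'id1', 'c2', 'z3', 'key4']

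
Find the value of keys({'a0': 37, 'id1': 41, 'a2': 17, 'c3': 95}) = ['a0', 'id1', 'a2', 'c3']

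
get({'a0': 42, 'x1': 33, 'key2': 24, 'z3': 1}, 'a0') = 42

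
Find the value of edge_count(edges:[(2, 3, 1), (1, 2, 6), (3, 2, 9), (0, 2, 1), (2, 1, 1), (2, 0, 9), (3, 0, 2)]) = 7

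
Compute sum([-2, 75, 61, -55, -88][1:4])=slice → [75, 61, -55]
75 + 61 + (-55)
= 81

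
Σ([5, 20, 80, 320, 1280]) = 5 + 20 + 80 + 320 + 1280
= 1705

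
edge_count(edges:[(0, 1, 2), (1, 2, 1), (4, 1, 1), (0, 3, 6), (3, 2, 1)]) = 5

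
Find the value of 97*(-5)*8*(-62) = 240560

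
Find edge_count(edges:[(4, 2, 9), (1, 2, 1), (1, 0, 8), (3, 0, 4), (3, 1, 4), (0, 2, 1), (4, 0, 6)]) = 7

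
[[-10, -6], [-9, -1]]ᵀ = [[-10, -9], [-6, -1]]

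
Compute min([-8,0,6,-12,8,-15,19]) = -15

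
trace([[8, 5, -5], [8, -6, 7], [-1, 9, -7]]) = -5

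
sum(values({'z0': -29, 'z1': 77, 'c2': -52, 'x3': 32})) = (-29) + 77 + (-52) + 32
= 28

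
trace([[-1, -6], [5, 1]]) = diagonal: (-1) + 1
= 0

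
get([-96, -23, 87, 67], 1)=-23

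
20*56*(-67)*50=-3752000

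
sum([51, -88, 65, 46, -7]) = 51 + (-88) + 65 + 46 + (-7)
= 67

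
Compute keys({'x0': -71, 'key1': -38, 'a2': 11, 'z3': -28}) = ['x0', 'key1', 'a2', 'z3']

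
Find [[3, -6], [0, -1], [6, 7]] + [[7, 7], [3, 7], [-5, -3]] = [[10, 1], [3, 6], [1, 4]]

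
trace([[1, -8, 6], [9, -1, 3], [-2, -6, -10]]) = diagonal: 1 + (-1) + (-10)
= -10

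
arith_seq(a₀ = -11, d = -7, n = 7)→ [-11, -18, -25, -32, -39, -46, -53]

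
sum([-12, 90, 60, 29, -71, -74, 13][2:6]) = -56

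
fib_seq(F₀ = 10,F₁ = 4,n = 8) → [10, 4, 14, 18, 32, 50, 82, 132]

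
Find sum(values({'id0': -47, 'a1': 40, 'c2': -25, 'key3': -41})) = -73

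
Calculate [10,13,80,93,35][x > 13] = [80, 93, 35]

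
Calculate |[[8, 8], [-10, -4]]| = 48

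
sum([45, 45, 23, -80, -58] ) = 45 + 45 + 23 + (-80) + (-58)
= -25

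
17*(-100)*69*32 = -3753600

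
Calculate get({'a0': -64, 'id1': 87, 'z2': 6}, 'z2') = 6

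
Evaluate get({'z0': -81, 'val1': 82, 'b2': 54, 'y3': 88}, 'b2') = 54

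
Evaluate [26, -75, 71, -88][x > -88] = [26, -75, 71]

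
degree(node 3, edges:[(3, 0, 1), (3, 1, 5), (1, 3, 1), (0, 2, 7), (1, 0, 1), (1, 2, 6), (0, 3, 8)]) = 4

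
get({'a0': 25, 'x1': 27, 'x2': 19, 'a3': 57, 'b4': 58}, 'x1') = 27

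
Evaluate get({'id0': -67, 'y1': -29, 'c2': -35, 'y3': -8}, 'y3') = -8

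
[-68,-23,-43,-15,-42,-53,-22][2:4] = [-43, -15]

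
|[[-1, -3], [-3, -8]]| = -1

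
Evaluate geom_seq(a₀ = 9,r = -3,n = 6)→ [9, -27, 81, -243, 729, -2187]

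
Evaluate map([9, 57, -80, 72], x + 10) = [19, 67, -70, 82]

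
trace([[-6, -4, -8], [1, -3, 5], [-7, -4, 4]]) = -5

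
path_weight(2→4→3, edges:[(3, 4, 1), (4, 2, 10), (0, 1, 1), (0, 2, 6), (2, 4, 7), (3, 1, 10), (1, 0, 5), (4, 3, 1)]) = w(2→4)=7 + w(4→3)=1
= 8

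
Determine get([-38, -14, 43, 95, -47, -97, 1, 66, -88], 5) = -97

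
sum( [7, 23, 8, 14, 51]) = 7 + 23 + 8 + 14 + 51
= 103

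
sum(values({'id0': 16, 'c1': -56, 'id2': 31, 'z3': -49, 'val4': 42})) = -16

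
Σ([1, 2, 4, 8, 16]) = 1 + 2 + 4 + 8 + 16
= 31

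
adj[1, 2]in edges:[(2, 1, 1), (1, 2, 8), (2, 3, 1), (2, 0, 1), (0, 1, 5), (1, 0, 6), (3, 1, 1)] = 8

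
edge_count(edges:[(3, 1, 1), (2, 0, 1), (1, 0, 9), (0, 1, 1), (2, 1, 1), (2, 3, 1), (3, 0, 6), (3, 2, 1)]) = 8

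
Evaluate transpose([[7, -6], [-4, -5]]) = [[7, -4], [-6, -5]]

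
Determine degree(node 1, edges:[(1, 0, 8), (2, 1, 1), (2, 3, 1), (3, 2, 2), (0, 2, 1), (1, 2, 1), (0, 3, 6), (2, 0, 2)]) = incident: (1,0), (2,1), (1,2)
= 3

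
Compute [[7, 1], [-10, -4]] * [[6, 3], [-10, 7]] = C[0][0] = (7)*(6) + (1)*(-10) = 32
C[0][1] = (7)*(3) + (1)*(7) = 28
C[1][0] = (-10)*(6) + (-4)*(-10) = -20
C[1][1] = (-10)*(3) + (-4)*(7) = -58
= [[32, 28], [-20, -58]]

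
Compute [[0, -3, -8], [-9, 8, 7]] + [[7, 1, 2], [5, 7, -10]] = [[7, -2, -6], [-4, 15, -3]]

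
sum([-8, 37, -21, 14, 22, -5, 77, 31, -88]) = (-8) + 37 + (-21) + 14 + 22 + (-5) + 77 + 31 + (-88)
= 59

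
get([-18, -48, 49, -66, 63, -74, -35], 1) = -48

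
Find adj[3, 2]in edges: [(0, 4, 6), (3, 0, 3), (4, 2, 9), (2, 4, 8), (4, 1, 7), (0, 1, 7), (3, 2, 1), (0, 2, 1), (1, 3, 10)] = 1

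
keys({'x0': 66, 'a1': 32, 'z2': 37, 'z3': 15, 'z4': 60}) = ['x0', 'a1', 'z2', 'z3', 'z4']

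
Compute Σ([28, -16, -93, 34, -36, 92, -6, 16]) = 19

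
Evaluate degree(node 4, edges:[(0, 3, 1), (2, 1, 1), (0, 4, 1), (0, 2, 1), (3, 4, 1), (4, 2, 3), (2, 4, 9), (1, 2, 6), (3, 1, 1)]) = 4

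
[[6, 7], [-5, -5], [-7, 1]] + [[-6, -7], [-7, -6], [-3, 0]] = [[0, 0], [-12, -11], [-10, 1]]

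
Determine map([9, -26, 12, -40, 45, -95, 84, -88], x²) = [81, 676, 144, 1600, 2025, 9025, 7056, 7744]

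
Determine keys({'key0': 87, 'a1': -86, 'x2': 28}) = ['key0', 'a1', 'x2']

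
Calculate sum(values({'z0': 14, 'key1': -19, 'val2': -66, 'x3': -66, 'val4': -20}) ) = -157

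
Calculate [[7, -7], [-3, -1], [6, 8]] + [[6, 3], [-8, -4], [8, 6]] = [[13, -4], [-11, -5], [14, 14]]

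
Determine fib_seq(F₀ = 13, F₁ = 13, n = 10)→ F_2 = F_1 + F_0 = 26
F_3 = F_2 + F_1 = 39
F_4 = F_3 + F_2 = 65
...
= [13, 13, 26, 39, 65, 104, 169, 273, 442, 715]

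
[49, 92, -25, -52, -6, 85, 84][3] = -52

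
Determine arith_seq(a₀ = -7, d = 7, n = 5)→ a_0 = -7 + 0*7 = -7
a_1 = -7 + 1*7 = 0
a_2 = -7 + 2*7 = 7
...
= [-7, 0, 7, 14, 21]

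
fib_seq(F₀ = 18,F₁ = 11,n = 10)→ [18, 11, 29, 40, 69, 109, 178, 287, 465, 752]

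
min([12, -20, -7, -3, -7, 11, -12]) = -20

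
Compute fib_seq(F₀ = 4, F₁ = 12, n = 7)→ [4, 12, 16, 28, 44, 72, 116]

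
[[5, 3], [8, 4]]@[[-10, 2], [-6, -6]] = C[0][0] = (5)*(-10) + (3)*(-6) = -68
C[0][1] = (5)*(2) + (3)*(-6) = -8
C[1][0] = (8)*(-10) + (4)*(-6) = -104
C[1][1] = (8)*(2) + (4)*(-6) = -8
= [[-68, -8], [-104, -8]]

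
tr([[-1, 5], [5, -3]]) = diagonal: (-1) + (-3)
= -4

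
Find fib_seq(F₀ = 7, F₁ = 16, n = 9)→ [7, 16, 23, 39, 62, 101, 163, 264, 427]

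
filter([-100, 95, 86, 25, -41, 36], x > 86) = keep x where x > 86: -100✗, 95✓, 86✗, 25✗, -41✗, 36✗
= [95]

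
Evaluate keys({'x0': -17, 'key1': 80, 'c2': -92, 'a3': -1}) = ['x0', 'key1', 'c2', 'a3']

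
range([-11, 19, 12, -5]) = 30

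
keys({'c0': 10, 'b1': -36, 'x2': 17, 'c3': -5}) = ['c0', 'b1', 'x2', 'c3']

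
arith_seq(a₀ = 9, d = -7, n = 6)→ [9, 2, -5, -12, -19, -26]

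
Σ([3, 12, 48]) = 63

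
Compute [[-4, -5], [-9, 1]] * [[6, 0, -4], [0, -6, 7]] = C[0][0] = (-4)*(6) + (-5)*(0) = -24
C[0][1] = (-4)*(0) + (-5)*(-6) = 30
C[0][2] = (-4)*(-4) + (-5)*(7) = -19
C[1][0] = (-9)*(6) + (1)*(0) = -54
C[1][1] = (-9)*(0) + (1)*(-6) = -6
C[1][2] = (-9)*(-4) + (1)*(7) = 43
= [[-24, 30, -19], [-54, -6, 43]]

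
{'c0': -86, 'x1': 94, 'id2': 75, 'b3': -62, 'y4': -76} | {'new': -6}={'c0': -86, 'x1': 94, 'id2': 75, 'b3': -62, 'y4': -76, 'new': -6}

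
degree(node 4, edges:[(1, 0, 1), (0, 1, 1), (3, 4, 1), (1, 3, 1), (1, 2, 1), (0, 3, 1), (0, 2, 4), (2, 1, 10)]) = incident: (3,4)
= 1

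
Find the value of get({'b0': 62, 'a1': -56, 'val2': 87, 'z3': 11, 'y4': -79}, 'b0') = 62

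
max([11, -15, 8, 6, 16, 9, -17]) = 16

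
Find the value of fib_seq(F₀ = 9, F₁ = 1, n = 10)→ F_2 = F_1 + F_0 = 10
F_3 = F_2 + F_1 = 11
F_4 = F_3 + F_2 = 21
...
= [9, 1, 10, 11, 21, 32, 53, 85, 138, 223]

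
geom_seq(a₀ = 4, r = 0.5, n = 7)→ a_0 = 4*0.5^0 = 4.0
a_1 = 4*0.5^1 = 2.0
a_2 = 4*0.5^2 = 1.0
...
= [4.0, 2.0, 1.0, 0.5, 0.25, 0.125, 0.0625]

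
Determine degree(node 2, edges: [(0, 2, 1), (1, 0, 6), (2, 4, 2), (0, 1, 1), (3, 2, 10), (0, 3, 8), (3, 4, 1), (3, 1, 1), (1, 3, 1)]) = 3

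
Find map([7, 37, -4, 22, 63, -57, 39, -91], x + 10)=[17, 47, 6, 32, 73, -47, 49, -81]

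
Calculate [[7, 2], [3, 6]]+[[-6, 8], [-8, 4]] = [[1, 10], [-5, 10]]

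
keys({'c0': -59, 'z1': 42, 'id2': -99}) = ['c0', 'z1', 'id2']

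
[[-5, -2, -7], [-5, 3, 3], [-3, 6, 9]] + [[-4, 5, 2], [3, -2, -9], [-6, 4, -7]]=[[-9, 3, -5], [-2, 1, -6], [-9, 10, 2]]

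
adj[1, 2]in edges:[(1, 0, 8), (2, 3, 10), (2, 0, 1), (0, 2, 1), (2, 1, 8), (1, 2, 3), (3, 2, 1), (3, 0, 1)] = 3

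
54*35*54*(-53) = -5409180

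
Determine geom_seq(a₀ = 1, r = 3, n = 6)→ [1, 3, 9, 27, 81, 243]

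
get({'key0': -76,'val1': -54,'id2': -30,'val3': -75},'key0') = -76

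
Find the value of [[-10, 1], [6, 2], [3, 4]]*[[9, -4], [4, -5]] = C[0][0] = (-10)*(9) + (1)*(4) = -86
C[0][1] = (-10)*(-4) + (1)*(-5) = 35
C[1][0] = (6)*(9) + (2)*(4) = 62
C[1][1] = (6)*(-4) + (2)*(-5) = -34
C[2][0] = (3)*(9) + (4)*(4) = 43
C[2][1] = (3)*(-4) + (4)*(-5) = -32
= [[-86, 35], [62, -34], [43, -32]]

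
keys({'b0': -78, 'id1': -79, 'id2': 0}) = ['b0', 'id1', 'id2']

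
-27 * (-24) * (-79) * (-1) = 51192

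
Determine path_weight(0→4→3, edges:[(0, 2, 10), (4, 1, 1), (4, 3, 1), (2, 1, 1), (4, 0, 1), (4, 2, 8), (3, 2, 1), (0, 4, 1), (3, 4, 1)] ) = w(0→4)=1 + w(4→3)=1
= 2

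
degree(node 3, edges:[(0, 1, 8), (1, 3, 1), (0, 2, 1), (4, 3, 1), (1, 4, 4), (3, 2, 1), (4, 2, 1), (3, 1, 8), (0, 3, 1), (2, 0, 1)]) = 5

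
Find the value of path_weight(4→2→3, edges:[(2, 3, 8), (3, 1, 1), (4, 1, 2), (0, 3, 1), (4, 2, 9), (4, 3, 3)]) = 17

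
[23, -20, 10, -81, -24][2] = 10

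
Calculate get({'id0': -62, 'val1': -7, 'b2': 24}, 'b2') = 24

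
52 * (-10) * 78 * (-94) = 3812640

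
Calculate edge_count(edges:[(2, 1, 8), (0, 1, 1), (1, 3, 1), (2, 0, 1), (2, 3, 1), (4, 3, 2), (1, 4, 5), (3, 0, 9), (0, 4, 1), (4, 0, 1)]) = 10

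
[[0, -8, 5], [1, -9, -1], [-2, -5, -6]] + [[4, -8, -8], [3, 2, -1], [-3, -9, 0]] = [[4, -16, -3], [4, -7, -2], [-5, -14, -6]]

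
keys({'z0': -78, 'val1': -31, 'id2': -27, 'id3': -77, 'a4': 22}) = ['z0', 'val1', 'id2', 'id3', 'a4']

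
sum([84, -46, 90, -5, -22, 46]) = 147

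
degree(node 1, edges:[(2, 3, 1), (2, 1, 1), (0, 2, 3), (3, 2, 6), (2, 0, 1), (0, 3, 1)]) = incident: (2,1)
= 1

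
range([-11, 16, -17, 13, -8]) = 33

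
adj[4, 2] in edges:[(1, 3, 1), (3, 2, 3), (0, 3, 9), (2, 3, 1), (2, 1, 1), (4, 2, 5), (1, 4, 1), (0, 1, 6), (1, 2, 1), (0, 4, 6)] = 5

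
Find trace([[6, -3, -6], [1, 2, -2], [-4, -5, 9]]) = 17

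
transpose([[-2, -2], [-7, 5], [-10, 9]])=[[-2, -7, -10], [-2, 5, 9]]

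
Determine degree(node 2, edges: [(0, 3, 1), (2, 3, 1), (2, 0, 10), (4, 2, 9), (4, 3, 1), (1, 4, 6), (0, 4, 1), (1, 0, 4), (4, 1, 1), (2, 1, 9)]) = incident: (2,3), (2,0), (4,2), (2,1)
= 4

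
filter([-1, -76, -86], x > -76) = keep x where x > -76: -1✓, -76✗, -86✗
= [-1]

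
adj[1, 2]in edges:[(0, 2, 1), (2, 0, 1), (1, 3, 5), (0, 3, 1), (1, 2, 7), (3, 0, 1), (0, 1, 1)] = 7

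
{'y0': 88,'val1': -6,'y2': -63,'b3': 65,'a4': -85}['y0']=88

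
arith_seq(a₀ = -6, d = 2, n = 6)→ a_0 = -6 + 0*2 = -6
a_1 = -6 + 1*2 = -4
a_2 = -6 + 2*2 = -2
...
= [-6, -4, -2, 0, 2, 4]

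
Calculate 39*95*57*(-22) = -4646070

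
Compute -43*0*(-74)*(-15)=0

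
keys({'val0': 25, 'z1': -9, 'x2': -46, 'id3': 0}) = ['val0', 'z1', 'x2', 'id3']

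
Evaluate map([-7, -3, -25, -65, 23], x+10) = -7+10=3, -3+10=7, -25+10=-15, -65+10=-55, 23+10=33
= [3, 7, -15, -55, 33]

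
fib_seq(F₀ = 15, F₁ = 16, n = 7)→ [15, 16, 31, 47, 78, 125, 203]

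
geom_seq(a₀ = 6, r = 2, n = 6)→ [6, 12, 24, 48, 96, 192]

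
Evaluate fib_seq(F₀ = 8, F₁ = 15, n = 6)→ F_2 = F_1 + F_0 = 23
F_3 = F_2 + F_1 = 38
F_4 = F_3 + F_2 = 61
...
= [8, 15, 23, 38, 61, 99]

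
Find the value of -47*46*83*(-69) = 12381774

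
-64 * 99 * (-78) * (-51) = -25204608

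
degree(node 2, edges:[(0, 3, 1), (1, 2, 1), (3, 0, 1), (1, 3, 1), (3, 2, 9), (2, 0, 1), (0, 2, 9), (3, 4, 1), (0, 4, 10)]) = incident: (1,2), (3,2), (2,0), (0,2)
= 4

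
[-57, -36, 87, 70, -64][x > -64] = [-57, -36, 87, 70]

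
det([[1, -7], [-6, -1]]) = -43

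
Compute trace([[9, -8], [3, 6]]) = diagonal: 9 + 6
= 15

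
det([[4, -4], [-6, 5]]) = (4)*(5) - (-4)*(-6)
= -4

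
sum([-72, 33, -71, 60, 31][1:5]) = slice → [33, -71, 60, 31]
33 + (-71) + 60 + 31
= 53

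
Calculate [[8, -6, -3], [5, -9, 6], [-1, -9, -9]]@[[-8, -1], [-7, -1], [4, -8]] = C[0][0] = (8)*(-8) + (-6)*(-7) + (-3)*(4) = -34
C[0][1] = (8)*(-1) + (-6)*(-1) + (-3)*(-8) = 22
C[1][0] = (5)*(-8) + (-9)*(-7) + (6)*(4) = 47
C[1][1] = (5)*(-1) + (-9)*(-1) + (6)*(-8) = -44
C[2][0] = (-1)*(-8) + (-9)*(-7) + (-9)*(4) = 35
C[2][1] = (-1)*(-1) + (-9)*(-1) + (-9)*(-8) = 82
= [[-34, 22], [47, -44], [35, 82]]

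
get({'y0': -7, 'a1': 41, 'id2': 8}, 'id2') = 8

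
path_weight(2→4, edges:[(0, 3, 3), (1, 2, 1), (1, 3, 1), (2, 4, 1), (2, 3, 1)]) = 1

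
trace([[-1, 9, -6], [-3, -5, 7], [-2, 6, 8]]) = 2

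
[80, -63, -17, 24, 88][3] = 24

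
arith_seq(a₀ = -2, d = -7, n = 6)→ a_0 = -2 + 0*-7 = -2
a_1 = -2 + 1*-7 = -9
a_2 = -2 + 2*-7 = -16
...
= [-2, -9, -16, -23, -30, -37]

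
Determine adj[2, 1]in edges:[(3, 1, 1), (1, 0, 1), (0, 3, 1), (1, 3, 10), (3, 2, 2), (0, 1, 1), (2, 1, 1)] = 1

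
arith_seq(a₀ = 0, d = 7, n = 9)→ a_0 = 0 + 0*7 = 0
a_1 = 0 + 1*7 = 7
a_2 = 0 + 2*7 = 14
...
= [0, 7, 14, 21, 28, 35, 42, 49, 56]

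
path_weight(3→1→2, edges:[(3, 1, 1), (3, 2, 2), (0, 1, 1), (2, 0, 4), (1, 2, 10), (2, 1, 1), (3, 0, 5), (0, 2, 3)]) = 11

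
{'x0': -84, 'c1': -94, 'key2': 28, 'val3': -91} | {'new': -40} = {'x0': -84, 'c1': -94, 'key2': 28, 'val3': -91, 'new': -40}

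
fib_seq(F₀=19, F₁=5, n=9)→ F_2 = F_1 + F_0 = 24
F_3 = F_2 + F_1 = 29
F_4 = F_3 + F_2 = 53
...
= [19, 5, 24, 29, 53, 82, 135, 217, 352]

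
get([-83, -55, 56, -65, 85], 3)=-65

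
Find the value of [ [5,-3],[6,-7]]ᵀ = [[5, 6], [-3, -7]]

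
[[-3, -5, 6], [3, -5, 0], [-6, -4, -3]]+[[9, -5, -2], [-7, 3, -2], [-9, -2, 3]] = [[6, -10, 4], [-4, -2, -2], [-15, -6, 0]]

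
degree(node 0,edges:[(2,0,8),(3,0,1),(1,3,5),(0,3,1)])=incident: (2,0), (3,0), (0,3)
= 3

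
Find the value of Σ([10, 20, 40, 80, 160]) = 10 + 20 + 40 + 80 + 160
= 310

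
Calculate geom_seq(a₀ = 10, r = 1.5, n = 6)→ [10.0, 15.0, 22.5, 33.75, 50.625, 75.9375]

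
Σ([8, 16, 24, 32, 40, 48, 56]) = 224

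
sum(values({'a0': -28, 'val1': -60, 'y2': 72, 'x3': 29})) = 13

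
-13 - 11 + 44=20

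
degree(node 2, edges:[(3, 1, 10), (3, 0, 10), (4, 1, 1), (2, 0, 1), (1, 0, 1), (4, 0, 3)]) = 1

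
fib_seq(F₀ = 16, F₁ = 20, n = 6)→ [16, 20, 36, 56, 92, 148]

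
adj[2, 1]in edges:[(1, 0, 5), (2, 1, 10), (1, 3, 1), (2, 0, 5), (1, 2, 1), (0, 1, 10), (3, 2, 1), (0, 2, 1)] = 10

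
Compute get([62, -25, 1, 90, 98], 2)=1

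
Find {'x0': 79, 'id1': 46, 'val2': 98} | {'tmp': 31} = {'x0': 79, 'id1': 46, 'val2': 98, 'tmp': 31}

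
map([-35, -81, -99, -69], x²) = [1225, 6561, 9801, 4761]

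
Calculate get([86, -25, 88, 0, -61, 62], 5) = 62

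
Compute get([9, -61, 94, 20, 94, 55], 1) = -61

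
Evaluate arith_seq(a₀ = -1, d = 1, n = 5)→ [-1, 0, 1, 2, 3]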